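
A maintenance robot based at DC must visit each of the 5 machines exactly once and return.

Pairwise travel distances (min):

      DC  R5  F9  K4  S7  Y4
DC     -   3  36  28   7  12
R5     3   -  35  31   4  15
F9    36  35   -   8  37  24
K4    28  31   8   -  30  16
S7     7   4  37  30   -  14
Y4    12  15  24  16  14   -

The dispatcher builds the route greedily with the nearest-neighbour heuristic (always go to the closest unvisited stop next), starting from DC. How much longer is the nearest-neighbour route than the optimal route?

DC: R5=3, S7=7, Y4=12, K4=28, F9=36 ⇒ R5
R5: S7=4, Y4=15, K4=31, F9=35 ⇒ S7
S7: Y4=14, K4=30, F9=37 ⇒ Y4
Y4: K4=16, F9=24 ⇒ K4
K4: F9=8 ⇒ F9
NN route DC → R5 → S7 → Y4 → K4 → F9 → DC costs 81.
Optimal: DC → R5 → S7 → F9 → K4 → Y4 → DC costs 80 (by enumerating all 60 distinct tours).
Excess = 81 − 80 = 1.

Excess over optimum: 1 min.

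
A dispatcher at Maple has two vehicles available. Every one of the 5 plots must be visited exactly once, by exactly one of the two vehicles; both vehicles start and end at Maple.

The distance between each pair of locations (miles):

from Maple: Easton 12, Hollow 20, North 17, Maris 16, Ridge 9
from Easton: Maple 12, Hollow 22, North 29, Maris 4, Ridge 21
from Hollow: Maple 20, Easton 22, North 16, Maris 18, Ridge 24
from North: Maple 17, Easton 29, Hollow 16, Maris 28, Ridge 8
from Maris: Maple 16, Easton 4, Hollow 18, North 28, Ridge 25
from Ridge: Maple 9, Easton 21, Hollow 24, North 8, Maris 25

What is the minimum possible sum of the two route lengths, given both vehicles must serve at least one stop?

85 miles — the smallest possible combined total.

Check every non-empty split of the stops between the two vehicles; for each half take its own optimal tour:
  {Easton} + {Hollow, North, Maris, Ridge}: 24 + 67 = 91
  {Hollow} + {Easton, North, Maris, Ridge}: 40 + 61 = 101
  {Easton, Hollow} + {North, Maris, Ridge}: 54 + 61 = 115
  {North} + {Easton, Hollow, Maris, Ridge}: 34 + 67 = 101
  {Easton, North} + {Hollow, Maris, Ridge}: 58 + 67 = 125
  {Hollow, North} + {Easton, Maris, Ridge}: 53 + 50 = 103
  … (15 splits in total)
  {Easton, Maris} + {Hollow, North, Ridge}: 32 + 53 = 85  ← best
Best: vehicle 1 Maple → Easton → Maris → Maple = 32; vehicle 2 Maple → Hollow → North → Ridge → Maple = 53; combined 85.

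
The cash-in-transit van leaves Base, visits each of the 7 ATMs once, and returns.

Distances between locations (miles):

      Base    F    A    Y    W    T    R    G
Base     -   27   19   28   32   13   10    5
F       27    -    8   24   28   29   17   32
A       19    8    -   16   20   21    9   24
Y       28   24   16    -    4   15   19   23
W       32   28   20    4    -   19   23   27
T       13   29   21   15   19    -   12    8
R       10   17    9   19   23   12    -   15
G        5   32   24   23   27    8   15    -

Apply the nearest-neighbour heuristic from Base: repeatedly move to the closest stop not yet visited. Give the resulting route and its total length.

At Base the remaining stops are G 5, R 10, T 13, A 19, F 27, Y 28, W 32; go to G.
At G the remaining stops are T 8, R 15, Y 23, A 24, W 27, F 32; go to T.
At T the remaining stops are R 12, Y 15, W 19, A 21, F 29; go to R.
At R the remaining stops are A 9, F 17, Y 19, W 23; go to A.
At A the remaining stops are F 8, Y 16, W 20; go to F.
At F the remaining stops are Y 24, W 28; go to Y.
At Y the remaining stops are W 4; go to W.
Return W→Base: 32.
Total = 5 + 8 + 12 + 9 + 8 + 24 + 4 + 32 = 102.

Total distance 102 miles via the nearest-neighbour route Base → G → T → R → A → F → Y → W → Base.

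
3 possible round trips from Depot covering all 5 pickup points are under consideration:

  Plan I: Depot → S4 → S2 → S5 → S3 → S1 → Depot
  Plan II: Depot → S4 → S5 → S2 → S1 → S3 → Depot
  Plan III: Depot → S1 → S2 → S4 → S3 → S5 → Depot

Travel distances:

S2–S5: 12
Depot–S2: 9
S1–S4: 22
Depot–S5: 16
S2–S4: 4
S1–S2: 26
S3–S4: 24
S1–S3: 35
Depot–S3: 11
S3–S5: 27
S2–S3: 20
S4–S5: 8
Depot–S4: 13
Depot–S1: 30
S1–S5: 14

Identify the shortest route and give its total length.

Plan I: 13 + 4 + 12 + 27 + 35 + 30 = 121
Plan II: 13 + 8 + 12 + 26 + 35 + 11 = 105
Plan III: 30 + 26 + 4 + 24 + 27 + 16 = 127

Shortest is Plan II, total 105.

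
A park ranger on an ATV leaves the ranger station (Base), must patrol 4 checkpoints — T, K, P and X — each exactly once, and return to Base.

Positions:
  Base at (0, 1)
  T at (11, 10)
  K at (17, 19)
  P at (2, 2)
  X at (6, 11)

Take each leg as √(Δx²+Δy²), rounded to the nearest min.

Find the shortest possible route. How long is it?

Shortest round trip = 51 min.

Base-T-K-P-X-Base: 14+11+23+10+12 = 70
Base-T-K-X-P-Base: 14+11+14+10+2 = 51
Base-T-P-K-X-Base: 14+12+23+14+12 = 75
Base-T-P-X-K-Base: 14+12+10+14+25 = 75
Base-T-X-K-P-Base: 14+5+14+23+2 = 58
Base-T-X-P-K-Base: 14+5+10+23+25 = 77
Base-K-T-P-X-Base: 25+11+12+10+12 = 70
Base-K-T-X-P-Base: 25+11+5+10+2 = 53
Base-K-P-T-X-Base: 25+23+12+5+12 = 77
Base-K-X-T-P-Base: 25+14+5+12+2 = 58
Base-P-T-K-X-Base: 2+12+11+14+12 = 51
Base-P-K-T-X-Base: 2+23+11+5+12 = 53
The minimum is 51.
One optimal route: Base → T → K → X → P → Base (or its reverse).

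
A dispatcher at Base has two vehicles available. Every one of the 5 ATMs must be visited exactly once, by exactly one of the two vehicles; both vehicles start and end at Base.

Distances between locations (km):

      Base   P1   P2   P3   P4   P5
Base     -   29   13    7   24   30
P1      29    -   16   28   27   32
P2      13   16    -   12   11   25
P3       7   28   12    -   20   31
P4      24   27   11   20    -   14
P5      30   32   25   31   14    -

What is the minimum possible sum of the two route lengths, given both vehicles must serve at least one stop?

Minimum combined distance: 113 km.

Try each way of splitting the stops between the two vehicles (each non-empty) and, for each split, find the best tour for each vehicle:
  {P1} + {P2, P3, P4, P5}: 58 + 74 = 132
  {P2} + {P1, P3, P4, P5}: 26 + 102 = 128
  {P1, P2} + {P3, P4, P5}: 58 + 71 = 129
  {P3} + {P1, P2, P4, P5}: 14 + 99 = 113
  {P1, P3} + {P2, P4, P5}: 64 + 68 = 132
  {P2, P3} + {P1, P4, P5}: 32 + 99 = 131
  … (15 splits in total)
Best: vehicle 1 Base → P3 → Base = 14; vehicle 2 Base → P1 → P5 → P4 → P2 → Base = 99; combined 113.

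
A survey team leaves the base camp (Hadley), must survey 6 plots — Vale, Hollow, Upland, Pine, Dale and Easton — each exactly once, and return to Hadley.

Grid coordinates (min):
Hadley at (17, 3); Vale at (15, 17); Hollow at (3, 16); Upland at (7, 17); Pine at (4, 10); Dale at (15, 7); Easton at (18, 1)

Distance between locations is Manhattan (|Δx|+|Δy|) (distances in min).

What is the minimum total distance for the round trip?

Shortest round trip = 62 min.

Hadley → Vale → Hollow → Upland → Pine → Dale → Easton → Hadley: 16+13+5+10+14+9+3 = 70
Hadley → Vale → Hollow → Upland → Pine → Easton → Dale → Hadley: 16+13+5+10+23+9+6 = 82
Hadley → Vale → Hollow → Upland → Dale → Pine → Easton → Hadley: 16+13+5+18+14+23+3 = 92
Hadley → Vale → Hollow → Upland → Dale → Easton → Pine → Hadley: 16+13+5+18+9+23+20 = 104
Hadley → Vale → Hollow → Upland → Easton → Pine → Dale → Hadley: 16+13+5+27+23+14+6 = 104
Hadley → Vale → Hollow → Upland → Easton → Dale → Pine → Hadley: 16+13+5+27+9+14+20 = 104
Hadley → Vale → Hollow → Pine → Upland → Dale → Easton → Hadley: 16+13+7+10+18+9+3 = 76
Hadley → Vale → Hollow → Pine → Upland → Easton → Dale → Hadley: 16+13+7+10+27+9+6 = 88
… (352 more)
Hadley → Vale → Upland → Hollow → Pine → Dale → Easton → Hadley: 16+8+5+7+14+9+3 = 62  ← best
The minimum is 62.
One optimal route: Hadley → Vale → Upland → Hollow → Pine → Dale → Easton → Hadley (or its reverse).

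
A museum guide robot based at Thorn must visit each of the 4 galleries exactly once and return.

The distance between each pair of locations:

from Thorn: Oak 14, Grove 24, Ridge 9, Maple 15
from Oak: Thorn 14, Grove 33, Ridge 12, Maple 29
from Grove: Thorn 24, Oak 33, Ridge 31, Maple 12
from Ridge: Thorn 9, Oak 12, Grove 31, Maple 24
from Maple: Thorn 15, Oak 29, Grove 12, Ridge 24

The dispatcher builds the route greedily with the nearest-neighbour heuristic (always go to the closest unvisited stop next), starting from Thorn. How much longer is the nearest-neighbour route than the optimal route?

Excess over optimum: 5.

From Thorn: Ridge=9, Oak=14, Maple=15, Grove=24 → choose Ridge (9).
From Ridge: Oak=12, Maple=24, Grove=31 → choose Oak (12).
From Oak: Maple=29, Grove=33 → choose Maple (29).
From Maple: Grove=12 → choose Grove (12).
NN route Thorn → Ridge → Oak → Maple → Grove → Thorn costs 86.
Optimal: Thorn → Ridge → Oak → Grove → Maple → Thorn costs 81 (by enumerating all 12 distinct tours).
Excess = 86 − 81 = 5.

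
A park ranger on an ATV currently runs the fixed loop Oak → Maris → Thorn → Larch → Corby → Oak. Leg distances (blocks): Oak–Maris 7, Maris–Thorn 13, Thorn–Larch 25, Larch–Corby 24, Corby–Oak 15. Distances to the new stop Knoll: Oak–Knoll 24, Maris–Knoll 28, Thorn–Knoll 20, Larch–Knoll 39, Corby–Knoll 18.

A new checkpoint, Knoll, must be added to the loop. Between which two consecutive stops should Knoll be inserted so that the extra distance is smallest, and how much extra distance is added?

Insertion cost between consecutive stops i–j is d(i,Knoll) + d(Knoll,j) − d(i,j):
  between Oak and Maris: 24 + 28 − 7 = 45
  between Maris and Thorn: 28 + 20 − 13 = 35
  between Thorn and Larch: 20 + 39 − 25 = 34
  between Larch and Corby: 39 + 18 − 24 = 33
  between Corby and Oak: 18 + 24 − 15 = 27
Cheapest insertion is between Corby and Oak, adding 27.
New total = 84 + 27 = 111.

Adding 27 blocks by placing Knoll on the Corby–Oak leg.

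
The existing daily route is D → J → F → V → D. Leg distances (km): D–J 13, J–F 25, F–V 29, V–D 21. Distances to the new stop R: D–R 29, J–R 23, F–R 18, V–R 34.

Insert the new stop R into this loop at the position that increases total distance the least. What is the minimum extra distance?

+16 km — insert R between J and F.

Insertion cost between consecutive stops i–j is d(i,R) + d(R,j) − d(i,j):
  between D and J: 29 + 23 − 13 = 39
  between J and F: 23 + 18 − 25 = 16
  between F and V: 18 + 34 − 29 = 23
  between V and D: 34 + 29 − 21 = 42
Cheapest insertion is between J and F, adding 16.
New total = 88 + 16 = 104.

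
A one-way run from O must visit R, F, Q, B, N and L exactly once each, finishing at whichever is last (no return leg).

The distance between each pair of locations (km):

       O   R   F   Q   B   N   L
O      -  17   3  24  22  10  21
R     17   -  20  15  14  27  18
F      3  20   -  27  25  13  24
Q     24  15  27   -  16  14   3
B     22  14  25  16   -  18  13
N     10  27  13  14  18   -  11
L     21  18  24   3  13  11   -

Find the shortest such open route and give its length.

Minimum one-way distance = 59 km.

There are 6! = 720 possible orderings.
O → R → F → Q → B → N → L: 17+20+27+16+18+11 = 109
O → R → F → Q → B → L → N: 17+20+27+16+13+11 = 104
O → R → F → Q → N → B → L: 17+20+27+14+18+13 = 109
O → R → F → Q → N → L → B: 17+20+27+14+11+13 = 102
O → R → F → Q → L → B → N: 17+20+27+3+13+18 = 98
O → R → F → Q → L → N → B: 17+20+27+3+11+18 = 96
O → R → F → B → Q → N → L: 17+20+25+16+14+11 = 103
O → R → F → B → Q → L → N: 17+20+25+16+3+11 = 92
… (712 more)
O → F → N → L → Q → R → B: 3+13+11+3+15+14 = 59  ← best
The minimum is 59.
One shortest path: O → F → N → L → Q → R → B.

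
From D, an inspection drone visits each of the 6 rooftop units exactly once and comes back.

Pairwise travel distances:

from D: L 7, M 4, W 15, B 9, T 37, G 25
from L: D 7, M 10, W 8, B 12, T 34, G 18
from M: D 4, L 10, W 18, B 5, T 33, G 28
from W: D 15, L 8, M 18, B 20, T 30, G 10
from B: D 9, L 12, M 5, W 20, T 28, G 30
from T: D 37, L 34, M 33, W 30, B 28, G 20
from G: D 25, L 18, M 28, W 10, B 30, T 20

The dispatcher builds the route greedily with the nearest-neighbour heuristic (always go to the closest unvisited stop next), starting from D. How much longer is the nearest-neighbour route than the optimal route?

Excess over optimum: 14.

From D: M=4, L=7, B=9, W=15, G=25, T=37 → choose M (4).
From M: B=5, L=10, W=18, G=28, T=33 → choose B (5).
From B: L=12, W=20, T=28, G=30 → choose L (12).
From L: W=8, G=18, T=34 → choose W (8).
From W: G=10, T=30 → choose G (10).
From G: T=20 → choose T (20).
NN route D → M → B → L → W → G → T → D costs 96.
Optimal: D → L → W → G → T → B → M → D costs 82 (by enumerating all 360 distinct tours).
Excess = 96 − 82 = 14.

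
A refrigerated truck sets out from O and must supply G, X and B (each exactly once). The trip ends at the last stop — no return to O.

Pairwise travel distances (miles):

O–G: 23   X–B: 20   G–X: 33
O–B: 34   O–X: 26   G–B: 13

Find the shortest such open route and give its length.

There are 3! = 6 possible orderings.
O - G - X - B: 23+33+20 = 76
O - G - B - X: 23+13+20 = 56
O - X - G - B: 26+33+13 = 72
O - X - B - G: 26+20+13 = 59
O - B - G - X: 34+13+33 = 80
O - B - X - G: 34+20+33 = 87
The minimum is 56.
One shortest path: O → G → B → X.

56 miles — the minimum one-way total.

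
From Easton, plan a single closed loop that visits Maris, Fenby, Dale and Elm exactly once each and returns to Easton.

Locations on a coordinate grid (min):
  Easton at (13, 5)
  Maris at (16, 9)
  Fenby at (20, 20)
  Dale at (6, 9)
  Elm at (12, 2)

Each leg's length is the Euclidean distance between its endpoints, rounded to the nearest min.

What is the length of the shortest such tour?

With 4 stops there are 4!/2 = 12 distinct round trips (a route and its reverse cost the same).
Easton → Maris → Fenby → Dale → Elm → Easton: 5+12+18+9+3 = 47
Easton → Maris → Fenby → Elm → Dale → Easton: 5+12+20+9+8 = 54
Easton → Maris → Dale → Fenby → Elm → Easton: 5+10+18+20+3 = 56
Easton → Maris → Dale → Elm → Fenby → Easton: 5+10+9+20+17 = 61
Easton → Maris → Elm → Fenby → Dale → Easton: 5+8+20+18+8 = 59
Easton → Maris → Elm → Dale → Fenby → Easton: 5+8+9+18+17 = 57
Easton → Fenby → Maris → Dale → Elm → Easton: 17+12+10+9+3 = 51
Easton → Fenby → Maris → Elm → Dale → Easton: 17+12+8+9+8 = 54
Easton → Fenby → Dale → Maris → Elm → Easton: 17+18+10+8+3 = 56
Easton → Fenby → Elm → Maris → Dale → Easton: 17+20+8+10+8 = 63
Easton → Dale → Maris → Fenby → Elm → Easton: 8+10+12+20+3 = 53
Easton → Dale → Fenby → Maris → Elm → Easton: 8+18+12+8+3 = 49
The minimum is 47.
One optimal route: Easton → Maris → Fenby → Dale → Elm → Easton (or its reverse).

47 min — the shortest possible round trip.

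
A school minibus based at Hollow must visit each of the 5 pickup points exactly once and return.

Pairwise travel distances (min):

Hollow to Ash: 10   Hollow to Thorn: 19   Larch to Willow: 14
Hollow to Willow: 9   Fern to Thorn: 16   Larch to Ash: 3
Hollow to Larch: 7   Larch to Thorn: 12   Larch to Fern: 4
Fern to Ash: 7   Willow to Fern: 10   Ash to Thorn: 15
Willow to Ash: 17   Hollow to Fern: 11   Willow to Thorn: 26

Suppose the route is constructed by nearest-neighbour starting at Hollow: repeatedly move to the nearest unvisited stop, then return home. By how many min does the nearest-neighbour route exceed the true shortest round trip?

Hollow: Larch=7, Willow=9, Ash=10, Fern=11, Thorn=19 ⇒ Larch
Larch: Ash=3, Fern=4, Thorn=12, Willow=14 ⇒ Ash
Ash: Fern=7, Thorn=15, Willow=17 ⇒ Fern
Fern: Willow=10, Thorn=16 ⇒ Willow
Willow: Thorn=26 ⇒ Thorn
NN route Hollow → Larch → Ash → Fern → Willow → Thorn → Hollow costs 72.
Optimal: Hollow → Larch → Ash → Thorn → Fern → Willow → Hollow costs 60 (by enumerating all 60 distinct tours).
Excess = 72 − 60 = 12.

12 min longer than the optimal tour.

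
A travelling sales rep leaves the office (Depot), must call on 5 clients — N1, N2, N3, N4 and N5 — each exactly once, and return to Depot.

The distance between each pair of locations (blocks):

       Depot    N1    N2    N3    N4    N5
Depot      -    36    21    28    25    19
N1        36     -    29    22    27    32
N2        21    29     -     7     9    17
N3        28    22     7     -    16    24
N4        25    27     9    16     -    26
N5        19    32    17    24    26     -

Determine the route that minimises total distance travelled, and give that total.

Depot-N1-N2-N3-N4-N5-Depot: 36+29+7+16+26+19 = 133
Depot-N1-N2-N3-N5-N4-Depot: 36+29+7+24+26+25 = 147
Depot-N1-N2-N4-N3-N5-Depot: 36+29+9+16+24+19 = 133
Depot-N1-N2-N4-N5-N3-Depot: 36+29+9+26+24+28 = 152
Depot-N1-N2-N5-N3-N4-Depot: 36+29+17+24+16+25 = 147
Depot-N1-N2-N5-N4-N3-Depot: 36+29+17+26+16+28 = 152
Depot-N1-N3-N2-N4-N5-Depot: 36+22+7+9+26+19 = 119
Depot-N1-N3-N2-N5-N4-Depot: 36+22+7+17+26+25 = 133
Depot-N1-N3-N4-N2-N5-Depot: 36+22+16+9+17+19 = 119
Depot-N1-N3-N4-N5-N2-Depot: 36+22+16+26+17+21 = 138
Depot-N1-N3-N5-N2-N4-Depot: 36+22+24+17+9+25 = 133
Depot-N1-N3-N5-N4-N2-Depot: 36+22+24+26+9+21 = 138
Depot-N1-N4-N2-N3-N5-Depot: 36+27+9+7+24+19 = 122
Depot-N1-N4-N2-N5-N3-Depot: 36+27+9+17+24+28 = 141
… (46 more)
Depot-N4-N2-N3-N1-N5-Depot: 25+9+7+22+32+19 = 114  ← best
The minimum is 114.
One optimal route: Depot → N4 → N2 → N3 → N1 → N5 → Depot (or its reverse).

Minimum total distance: 114 blocks.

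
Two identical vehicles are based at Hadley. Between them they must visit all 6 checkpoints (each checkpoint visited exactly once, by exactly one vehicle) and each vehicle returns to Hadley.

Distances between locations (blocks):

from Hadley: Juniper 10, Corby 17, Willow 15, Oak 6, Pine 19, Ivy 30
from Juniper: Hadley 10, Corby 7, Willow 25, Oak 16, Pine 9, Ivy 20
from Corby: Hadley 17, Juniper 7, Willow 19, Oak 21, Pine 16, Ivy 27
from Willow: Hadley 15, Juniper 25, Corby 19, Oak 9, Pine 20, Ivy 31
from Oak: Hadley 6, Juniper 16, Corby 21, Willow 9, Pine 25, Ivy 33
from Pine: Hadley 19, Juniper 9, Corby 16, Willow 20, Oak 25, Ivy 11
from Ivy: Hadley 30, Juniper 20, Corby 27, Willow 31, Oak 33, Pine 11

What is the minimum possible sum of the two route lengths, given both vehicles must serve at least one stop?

102 blocks — the smallest possible combined total.

Check every non-empty split of the stops between the two vehicles; for each half take its own optimal tour:
  {Juniper} + {Corby, Willow, Oak, Pine, Ivy}: 20 + 90 = 110
  {Corby} + {Juniper, Willow, Oak, Pine, Ivy}: 34 + 76 = 110
  {Juniper, Corby} + {Willow, Oak, Pine, Ivy}: 34 + 76 = 110
  {Willow} + {Juniper, Corby, Oak, Pine, Ivy}: 30 + 83 = 113
  {Juniper, Willow} + {Corby, Oak, Pine, Ivy}: 50 + 83 = 133
  {Corby, Willow} + {Juniper, Oak, Pine, Ivy}: 51 + 69 = 120
  … (31 splits in total)
  {Oak} + {Juniper, Corby, Willow, Pine, Ivy}: 12 + 90 = 102  ← best
Best: vehicle 1 Hadley → Oak → Hadley = 12; vehicle 2 Hadley → Juniper → Corby → Pine → Ivy → Willow → Hadley = 90; combined 102.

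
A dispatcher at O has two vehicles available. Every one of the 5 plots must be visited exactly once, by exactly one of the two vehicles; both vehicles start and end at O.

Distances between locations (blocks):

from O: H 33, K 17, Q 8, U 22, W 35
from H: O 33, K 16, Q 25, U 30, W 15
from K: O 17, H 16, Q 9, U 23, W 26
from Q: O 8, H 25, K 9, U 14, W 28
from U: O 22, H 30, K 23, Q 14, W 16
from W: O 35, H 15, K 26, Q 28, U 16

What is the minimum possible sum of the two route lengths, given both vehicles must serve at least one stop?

Minimum combined distance: 102 blocks.

There are 2^4 − 1 = 15 ways to divide the 5 stops into two non-empty groups. For each, the best each vehicle can do is its own shortest tour through its group:
  {H} + {K, Q, U, W}: 66 + 81 = 147
  {K} + {H, Q, U, W}: 34 + 86 = 120
  {H, K} + {Q, U, W}: 66 + 73 = 139
  {Q} + {H, K, U, W}: 16 + 86 = 102
  {H, Q} + {K, U, W}: 66 + 81 = 147
  {K, Q} + {H, U, W}: 34 + 86 = 120
  … (15 splits in total)
Best: vehicle 1 O → Q → O = 16; vehicle 2 O → K → H → W → U → O = 86; combined 102.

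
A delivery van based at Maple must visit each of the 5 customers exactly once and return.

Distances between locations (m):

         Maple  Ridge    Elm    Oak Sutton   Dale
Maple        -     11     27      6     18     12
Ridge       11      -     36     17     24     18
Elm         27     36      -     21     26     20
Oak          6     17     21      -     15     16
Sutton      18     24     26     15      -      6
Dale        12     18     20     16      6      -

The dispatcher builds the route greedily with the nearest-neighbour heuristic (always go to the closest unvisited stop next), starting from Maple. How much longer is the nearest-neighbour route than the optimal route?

Excess over optimum: 20 m.

From Maple: Oak=6, Ridge=11, Dale=12, Sutton=18, Elm=27 → choose Oak (6).
From Oak: Sutton=15, Dale=16, Ridge=17, Elm=21 → choose Sutton (15).
From Sutton: Dale=6, Ridge=24, Elm=26 → choose Dale (6).
From Dale: Ridge=18, Elm=20 → choose Ridge (18).
From Ridge: Elm=36 → choose Elm (36).
NN route Maple → Oak → Sutton → Dale → Ridge → Elm → Maple costs 108.
Optimal: Maple → Ridge → Sutton → Dale → Elm → Oak → Maple costs 88 (by enumerating all 60 distinct tours).
Excess = 108 − 88 = 20.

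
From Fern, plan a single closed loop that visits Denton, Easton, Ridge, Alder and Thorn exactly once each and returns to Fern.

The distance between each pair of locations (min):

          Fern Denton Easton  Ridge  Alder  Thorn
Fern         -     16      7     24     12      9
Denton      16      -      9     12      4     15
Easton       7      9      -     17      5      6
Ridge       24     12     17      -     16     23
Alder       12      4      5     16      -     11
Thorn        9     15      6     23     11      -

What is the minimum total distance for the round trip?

There are 60 distinct closed tours to check (reversals are equivalent).
Fern → Denton → Easton → Ridge → Alder → Thorn → Fern: 16+9+17+16+11+9 = 78
Fern → Denton → Easton → Ridge → Thorn → Alder → Fern: 16+9+17+23+11+12 = 88
Fern → Denton → Easton → Alder → Ridge → Thorn → Fern: 16+9+5+16+23+9 = 78
Fern → Denton → Easton → Alder → Thorn → Ridge → Fern: 16+9+5+11+23+24 = 88
Fern → Denton → Easton → Thorn → Ridge → Alder → Fern: 16+9+6+23+16+12 = 82
Fern → Denton → Easton → Thorn → Alder → Ridge → Fern: 16+9+6+11+16+24 = 82
Fern → Denton → Ridge → Easton → Alder → Thorn → Fern: 16+12+17+5+11+9 = 70
Fern → Denton → Ridge → Easton → Thorn → Alder → Fern: 16+12+17+6+11+12 = 74
Fern → Denton → Ridge → Alder → Easton → Thorn → Fern: 16+12+16+5+6+9 = 64
Fern → Denton → Ridge → Alder → Thorn → Easton → Fern: 16+12+16+11+6+7 = 68
Fern → Denton → Ridge → Thorn → Easton → Alder → Fern: 16+12+23+6+5+12 = 74
Fern → Denton → Ridge → Thorn → Alder → Easton → Fern: 16+12+23+11+5+7 = 74
Fern → Denton → Alder → Easton → Ridge → Thorn → Fern: 16+4+5+17+23+9 = 74
Fern → Denton → Alder → Easton → Thorn → Ridge → Fern: 16+4+5+6+23+24 = 78
… (46 more)
Fern → Easton → Ridge → Denton → Alder → Thorn → Fern: 7+17+12+4+11+9 = 60  ← best
The minimum is 60.
One optimal route: Fern → Easton → Ridge → Denton → Alder → Thorn → Fern (or its reverse).

Shortest round trip = 60 min.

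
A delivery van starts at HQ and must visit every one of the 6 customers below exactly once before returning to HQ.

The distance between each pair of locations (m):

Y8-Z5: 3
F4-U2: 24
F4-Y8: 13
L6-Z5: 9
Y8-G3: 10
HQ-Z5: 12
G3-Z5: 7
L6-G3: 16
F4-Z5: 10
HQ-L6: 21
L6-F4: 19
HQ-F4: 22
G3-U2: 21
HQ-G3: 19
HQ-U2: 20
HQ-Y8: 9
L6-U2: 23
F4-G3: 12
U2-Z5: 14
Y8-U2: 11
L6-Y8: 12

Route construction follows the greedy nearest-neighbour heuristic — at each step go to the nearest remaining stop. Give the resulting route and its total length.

At HQ the remaining stops are Y8 9, Z5 12, G3 19, U2 20, L6 21, F4 22; go to Y8.
At Y8 the remaining stops are Z5 3, G3 10, U2 11, L6 12, F4 13; go to Z5.
At Z5 the remaining stops are G3 7, L6 9, F4 10, U2 14; go to G3.
At G3 the remaining stops are F4 12, L6 16, U2 21; go to F4.
At F4 the remaining stops are L6 19, U2 24; go to L6.
At L6 the remaining stops are U2 23; go to U2.
Return U2→HQ: 20.
Total = 9 + 3 + 7 + 12 + 19 + 23 + 20 = 93.

93 m along HQ → Y8 → Z5 → G3 → F4 → L6 → U2 → HQ.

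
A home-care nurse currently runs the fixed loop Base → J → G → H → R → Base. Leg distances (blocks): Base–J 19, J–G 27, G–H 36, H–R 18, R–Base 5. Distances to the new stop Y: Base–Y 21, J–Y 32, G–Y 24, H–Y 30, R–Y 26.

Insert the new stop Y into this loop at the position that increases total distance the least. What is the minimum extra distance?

+18 blocks — insert Y between G and H.

Insertion cost between consecutive stops i–j is d(i,Y) + d(Y,j) − d(i,j):
  between Base and J: 21 + 32 − 19 = 34
  between J and G: 32 + 24 − 27 = 29
  between G and H: 24 + 30 − 36 = 18
  between H and R: 30 + 26 − 18 = 38
  between R and Base: 26 + 21 − 5 = 42
Cheapest insertion is between G and H, adding 18.
New total = 105 + 18 = 123.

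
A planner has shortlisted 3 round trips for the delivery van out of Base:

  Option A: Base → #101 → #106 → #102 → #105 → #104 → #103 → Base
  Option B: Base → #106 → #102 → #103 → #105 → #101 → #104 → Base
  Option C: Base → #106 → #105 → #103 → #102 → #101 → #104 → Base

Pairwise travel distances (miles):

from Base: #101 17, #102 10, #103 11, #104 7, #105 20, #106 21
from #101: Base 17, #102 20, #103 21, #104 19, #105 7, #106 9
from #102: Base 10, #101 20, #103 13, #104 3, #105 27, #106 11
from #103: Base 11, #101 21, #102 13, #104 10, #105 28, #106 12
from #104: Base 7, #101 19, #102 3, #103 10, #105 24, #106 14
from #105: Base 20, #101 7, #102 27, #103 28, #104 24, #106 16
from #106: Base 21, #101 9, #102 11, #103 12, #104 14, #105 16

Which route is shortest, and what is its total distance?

106 miles — Option B is the shortest.

Option A: 17 + 9 + 11 + 27 + 24 + 10 + 11 = 109
Option B: 21 + 11 + 13 + 28 + 7 + 19 + 7 = 106
Option C: 21 + 16 + 28 + 13 + 20 + 19 + 7 = 124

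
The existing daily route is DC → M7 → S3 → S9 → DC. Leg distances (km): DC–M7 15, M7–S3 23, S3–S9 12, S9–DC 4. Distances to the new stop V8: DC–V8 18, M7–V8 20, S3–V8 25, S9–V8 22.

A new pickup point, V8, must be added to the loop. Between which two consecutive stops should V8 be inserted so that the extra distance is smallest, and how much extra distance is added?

+22 km — insert V8 between M7 and S3.

Insertion cost between consecutive stops i–j is d(i,V8) + d(V8,j) − d(i,j):
  between DC and M7: 18 + 20 − 15 = 23
  between M7 and S3: 20 + 25 − 23 = 22
  between S3 and S9: 25 + 22 − 12 = 35
  between S9 and DC: 22 + 18 − 4 = 36
Cheapest insertion is between M7 and S3, adding 22.
New total = 54 + 22 = 76.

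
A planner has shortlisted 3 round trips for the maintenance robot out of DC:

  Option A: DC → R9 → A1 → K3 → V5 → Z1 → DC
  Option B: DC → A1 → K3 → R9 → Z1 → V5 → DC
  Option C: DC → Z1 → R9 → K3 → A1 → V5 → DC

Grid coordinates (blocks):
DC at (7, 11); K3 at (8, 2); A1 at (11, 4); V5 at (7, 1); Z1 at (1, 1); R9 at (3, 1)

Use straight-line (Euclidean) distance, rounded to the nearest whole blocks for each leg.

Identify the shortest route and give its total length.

Option A: 11 + 9 + 4 + 1 + 6 + 12 = 43
Option B: 8 + 4 + 5 + 2 + 6 + 10 = 35
Option C: 12 + 2 + 5 + 4 + 5 + 10 = 38

35 blocks — Option B is the shortest.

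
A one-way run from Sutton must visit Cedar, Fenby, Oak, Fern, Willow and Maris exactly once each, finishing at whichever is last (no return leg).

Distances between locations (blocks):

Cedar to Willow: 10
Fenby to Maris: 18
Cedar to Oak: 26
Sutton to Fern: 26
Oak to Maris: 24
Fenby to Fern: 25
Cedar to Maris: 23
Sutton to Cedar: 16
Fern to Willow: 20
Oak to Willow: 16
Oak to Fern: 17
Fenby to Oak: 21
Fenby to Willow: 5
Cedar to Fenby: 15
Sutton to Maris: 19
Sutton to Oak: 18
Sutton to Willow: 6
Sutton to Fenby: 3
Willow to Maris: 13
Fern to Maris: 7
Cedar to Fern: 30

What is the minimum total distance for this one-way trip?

There are 6! = 720 possible orderings.
Sutton → Cedar → Fenby → Oak → Fern → Willow → Maris: 16+15+21+17+20+13 = 102
Sutton → Cedar → Fenby → Oak → Fern → Maris → Willow: 16+15+21+17+7+13 = 89
Sutton → Cedar → Fenby → Oak → Willow → Fern → Maris: 16+15+21+16+20+7 = 95
Sutton → Cedar → Fenby → Oak → Willow → Maris → Fern: 16+15+21+16+13+7 = 88
Sutton → Cedar → Fenby → Oak → Maris → Fern → Willow: 16+15+21+24+7+20 = 103
Sutton → Cedar → Fenby → Oak → Maris → Willow → Fern: 16+15+21+24+13+20 = 109
Sutton → Cedar → Fenby → Fern → Oak → Willow → Maris: 16+15+25+17+16+13 = 102
Sutton → Cedar → Fenby → Fern → Oak → Maris → Willow: 16+15+25+17+24+13 = 110
… (712 more)
Sutton → Fenby → Cedar → Willow → Maris → Fern → Oak: 3+15+10+13+7+17 = 65  ← best
The minimum is 65.
One shortest path: Sutton → Fenby → Cedar → Willow → Maris → Fern → Oak.

Minimum one-way distance = 65 blocks.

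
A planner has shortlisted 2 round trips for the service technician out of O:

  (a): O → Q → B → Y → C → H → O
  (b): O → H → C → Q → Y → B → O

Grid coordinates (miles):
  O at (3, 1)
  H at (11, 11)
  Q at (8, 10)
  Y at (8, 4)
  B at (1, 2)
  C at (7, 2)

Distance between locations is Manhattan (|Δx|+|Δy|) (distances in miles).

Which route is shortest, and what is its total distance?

58 miles — (b) is the shortest.

(a): 14 + 15 + 9 + 3 + 13 + 18 = 72
(b): 18 + 13 + 9 + 6 + 9 + 3 = 58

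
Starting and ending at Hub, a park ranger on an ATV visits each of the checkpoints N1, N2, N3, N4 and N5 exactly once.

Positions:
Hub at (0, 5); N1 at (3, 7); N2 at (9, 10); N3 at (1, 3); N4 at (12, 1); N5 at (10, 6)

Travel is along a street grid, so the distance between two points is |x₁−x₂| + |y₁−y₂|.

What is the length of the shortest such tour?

Minimum total distance: 42.

With 5 stops there are 5!/2 = 60 distinct round trips (a route and its reverse cost the same).
Hub → N1 → N2 → N3 → N4 → N5 → Hub: 5+9+15+13+7+11 = 60
Hub → N1 → N2 → N3 → N5 → N4 → Hub: 5+9+15+12+7+16 = 64
Hub → N1 → N2 → N4 → N3 → N5 → Hub: 5+9+12+13+12+11 = 62
Hub → N1 → N2 → N4 → N5 → N3 → Hub: 5+9+12+7+12+3 = 48
Hub → N1 → N2 → N5 → N3 → N4 → Hub: 5+9+5+12+13+16 = 60
Hub → N1 → N2 → N5 → N4 → N3 → Hub: 5+9+5+7+13+3 = 42
Hub → N1 → N3 → N2 → N4 → N5 → Hub: 5+6+15+12+7+11 = 56
Hub → N1 → N3 → N2 → N5 → N4 → Hub: 5+6+15+5+7+16 = 54
Hub → N1 → N3 → N4 → N2 → N5 → Hub: 5+6+13+12+5+11 = 52
Hub → N1 → N3 → N4 → N5 → N2 → Hub: 5+6+13+7+5+14 = 50
Hub → N1 → N3 → N5 → N2 → N4 → Hub: 5+6+12+5+12+16 = 56
Hub → N1 → N3 → N5 → N4 → N2 → Hub: 5+6+12+7+12+14 = 56
Hub → N1 → N4 → N2 → N3 → N5 → Hub: 5+15+12+15+12+11 = 70
Hub → N1 → N4 → N2 → N5 → N3 → Hub: 5+15+12+5+12+3 = 52
… (46 more)
The minimum is 42.
One optimal route: Hub → N1 → N2 → N5 → N4 → N3 → Hub (or its reverse).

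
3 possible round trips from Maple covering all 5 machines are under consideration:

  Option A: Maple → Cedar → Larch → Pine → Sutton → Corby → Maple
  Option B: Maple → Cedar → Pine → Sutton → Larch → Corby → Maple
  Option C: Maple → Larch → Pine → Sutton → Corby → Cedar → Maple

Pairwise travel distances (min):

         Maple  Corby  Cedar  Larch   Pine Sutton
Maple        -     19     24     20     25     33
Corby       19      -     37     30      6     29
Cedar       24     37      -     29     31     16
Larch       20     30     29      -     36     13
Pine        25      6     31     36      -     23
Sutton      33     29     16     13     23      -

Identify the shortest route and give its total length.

Shortest is Option B, total 140 min.

Option A: 24 + 29 + 36 + 23 + 29 + 19 = 160
Option B: 24 + 31 + 23 + 13 + 30 + 19 = 140
Option C: 20 + 36 + 23 + 29 + 37 + 24 = 169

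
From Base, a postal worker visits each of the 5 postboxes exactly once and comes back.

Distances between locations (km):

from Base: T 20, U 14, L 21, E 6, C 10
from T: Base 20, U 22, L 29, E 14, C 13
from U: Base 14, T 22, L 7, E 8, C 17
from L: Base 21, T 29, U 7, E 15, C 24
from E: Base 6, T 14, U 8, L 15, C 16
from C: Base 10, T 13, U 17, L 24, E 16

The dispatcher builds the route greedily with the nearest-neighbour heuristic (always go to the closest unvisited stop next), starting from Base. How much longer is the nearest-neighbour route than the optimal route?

From Base: E=6, C=10, U=14, T=20, L=21 → choose E (6).
From E: U=8, T=14, L=15, C=16 → choose U (8).
From U: L=7, C=17, T=22 → choose L (7).
From L: C=24, T=29 → choose C (24).
From C: T=13 → choose T (13).
NN route Base → E → U → L → C → T → Base costs 78.
Optimal: Base → U → L → E → T → C → Base costs 73 (by enumerating all 60 distinct tours).
Excess = 78 − 73 = 5.

The nearest-neighbour route is 5 km longer than optimal.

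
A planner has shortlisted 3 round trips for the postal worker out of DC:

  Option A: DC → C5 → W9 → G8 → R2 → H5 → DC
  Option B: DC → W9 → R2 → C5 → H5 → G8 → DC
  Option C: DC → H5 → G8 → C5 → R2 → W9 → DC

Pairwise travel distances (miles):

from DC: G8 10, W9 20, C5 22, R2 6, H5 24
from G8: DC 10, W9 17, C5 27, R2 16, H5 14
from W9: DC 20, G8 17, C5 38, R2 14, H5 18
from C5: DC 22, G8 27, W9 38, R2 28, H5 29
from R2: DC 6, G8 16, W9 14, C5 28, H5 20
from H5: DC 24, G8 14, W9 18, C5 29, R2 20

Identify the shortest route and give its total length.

Option A: 22 + 38 + 17 + 16 + 20 + 24 = 137
Option B: 20 + 14 + 28 + 29 + 14 + 10 = 115
Option C: 24 + 14 + 27 + 28 + 14 + 20 = 127

Shortest is Option B, total 115 miles.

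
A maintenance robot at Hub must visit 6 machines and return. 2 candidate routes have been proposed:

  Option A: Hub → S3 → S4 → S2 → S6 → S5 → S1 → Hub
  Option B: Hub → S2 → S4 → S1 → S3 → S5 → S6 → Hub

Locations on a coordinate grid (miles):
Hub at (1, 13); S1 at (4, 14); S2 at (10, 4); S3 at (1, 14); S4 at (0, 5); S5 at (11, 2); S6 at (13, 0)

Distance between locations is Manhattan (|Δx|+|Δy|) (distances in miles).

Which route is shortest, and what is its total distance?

Shortest is Option A, total 56 miles.

Option A: 1 + 10 + 11 + 7 + 4 + 19 + 4 = 56
Option B: 18 + 11 + 13 + 3 + 22 + 4 + 25 = 96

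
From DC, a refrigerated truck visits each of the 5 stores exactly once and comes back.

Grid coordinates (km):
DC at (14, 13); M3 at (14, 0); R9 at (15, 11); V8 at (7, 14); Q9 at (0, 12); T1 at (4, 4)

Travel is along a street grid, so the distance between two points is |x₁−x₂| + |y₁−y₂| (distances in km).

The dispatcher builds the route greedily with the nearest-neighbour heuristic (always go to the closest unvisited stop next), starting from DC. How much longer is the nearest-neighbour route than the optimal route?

From DC: R9=3, V8=8, M3=13, Q9=15, T1=19 → choose R9 (3).
From R9: V8=11, M3=12, Q9=16, T1=18 → choose V8 (11).
From V8: Q9=9, T1=13, M3=21 → choose Q9 (9).
From Q9: T1=12, M3=26 → choose T1 (12).
From T1: M3=14 → choose M3 (14).
NN route DC → R9 → V8 → Q9 → T1 → M3 → DC costs 62.
Optimal: DC → R9 → M3 → T1 → Q9 → V8 → DC costs 58 (by enumerating all 60 distinct tours).
Excess = 62 − 58 = 4.

Excess over optimum: 4 km.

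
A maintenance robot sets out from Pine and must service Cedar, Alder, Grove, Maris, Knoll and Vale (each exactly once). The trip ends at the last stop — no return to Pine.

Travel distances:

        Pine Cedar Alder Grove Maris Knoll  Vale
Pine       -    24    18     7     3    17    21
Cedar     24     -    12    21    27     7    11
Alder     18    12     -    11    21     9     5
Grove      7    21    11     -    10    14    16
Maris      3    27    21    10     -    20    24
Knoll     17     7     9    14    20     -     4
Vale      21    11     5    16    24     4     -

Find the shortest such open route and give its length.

There are 6! = 720 possible orderings.
Pine → Cedar → Alder → Grove → Maris → Knoll → Vale: 24+12+11+10+20+4 = 81
Pine → Cedar → Alder → Grove → Maris → Vale → Knoll: 24+12+11+10+24+4 = 85
Pine → Cedar → Alder → Grove → Knoll → Maris → Vale: 24+12+11+14+20+24 = 105
Pine → Cedar → Alder → Grove → Knoll → Vale → Maris: 24+12+11+14+4+24 = 89
Pine → Cedar → Alder → Grove → Vale → Maris → Knoll: 24+12+11+16+24+20 = 107
Pine → Cedar → Alder → Grove → Vale → Knoll → Maris: 24+12+11+16+4+20 = 87
Pine → Cedar → Alder → Maris → Grove → Knoll → Vale: 24+12+21+10+14+4 = 85
Pine → Cedar → Alder → Maris → Grove → Vale → Knoll: 24+12+21+10+16+4 = 87
… (712 more)
Pine → Maris → Grove → Alder → Vale → Knoll → Cedar: 3+10+11+5+4+7 = 40  ← best
The minimum is 40.
One shortest path: Pine → Maris → Grove → Alder → Vale → Knoll → Cedar.

40 — the minimum one-way total.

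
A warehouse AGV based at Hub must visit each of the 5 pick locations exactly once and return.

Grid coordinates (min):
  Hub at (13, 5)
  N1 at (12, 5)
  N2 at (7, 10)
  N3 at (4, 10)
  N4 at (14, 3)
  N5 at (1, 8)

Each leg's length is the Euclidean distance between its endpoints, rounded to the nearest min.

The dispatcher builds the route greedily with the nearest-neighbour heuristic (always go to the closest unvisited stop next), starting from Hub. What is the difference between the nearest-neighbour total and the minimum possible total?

From Hub: N1=1, N4=2, N2=8, N3=10, N5=12 → choose N1 (1).
From N1: N4=3, N2=7, N3=9, N5=11 → choose N4 (3).
From N4: N2=10, N3=12, N5=14 → choose N2 (10).
From N2: N3=3, N5=6 → choose N3 (3).
From N3: N5=4 → choose N5 (4).
NN route Hub → N1 → N4 → N2 → N3 → N5 → Hub costs 33.
Optimal: Hub → N1 → N2 → N3 → N5 → N4 → Hub costs 31 (by enumerating all 60 distinct tours).
Excess = 33 − 31 = 2.

Excess over optimum: 2 min.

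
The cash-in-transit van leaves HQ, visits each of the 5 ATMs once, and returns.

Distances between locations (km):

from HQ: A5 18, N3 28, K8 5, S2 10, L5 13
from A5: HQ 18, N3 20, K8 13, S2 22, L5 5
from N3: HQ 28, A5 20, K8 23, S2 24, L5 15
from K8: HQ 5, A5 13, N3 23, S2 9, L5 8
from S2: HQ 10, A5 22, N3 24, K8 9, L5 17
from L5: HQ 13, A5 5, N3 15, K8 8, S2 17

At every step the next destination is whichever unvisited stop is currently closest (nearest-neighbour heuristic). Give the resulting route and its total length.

72 km along HQ → K8 → L5 → A5 → N3 → S2 → HQ.

HQ → [K8:5 / S2:10 / L5:13 / A5:18 / N3:28] → K8 (5)
K8 → [L5:8 / S2:9 / A5:13 / N3:23] → L5 (8)
L5 → [A5:5 / N3:15 / S2:17] → A5 (5)
A5 → [N3:20 / S2:22] → N3 (20)
N3 → [S2:24] → S2 (24)
Return S2→HQ: 10.
Total = 5 + 8 + 5 + 20 + 24 + 10 = 72.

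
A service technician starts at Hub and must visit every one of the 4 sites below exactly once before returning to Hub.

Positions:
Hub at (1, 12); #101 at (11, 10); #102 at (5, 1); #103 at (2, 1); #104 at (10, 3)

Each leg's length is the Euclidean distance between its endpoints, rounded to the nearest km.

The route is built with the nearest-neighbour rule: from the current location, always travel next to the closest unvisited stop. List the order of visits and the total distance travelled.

At Hub the remaining stops are #101 10, #103 11, #102 12, #104 13; go to #101.
At #101 the remaining stops are #104 7, #102 11, #103 13; go to #104.
At #104 the remaining stops are #102 5, #103 8; go to #102.
At #102 the remaining stops are #103 3; go to #103.
Return #103→Hub: 11.
Total = 10 + 7 + 5 + 3 + 11 = 36.

36 km along Hub → #101 → #104 → #102 → #103 → Hub.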